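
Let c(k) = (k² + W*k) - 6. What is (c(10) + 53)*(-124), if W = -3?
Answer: -14508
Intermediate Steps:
c(k) = -6 + k² - 3*k (c(k) = (k² - 3*k) - 6 = -6 + k² - 3*k)
(c(10) + 53)*(-124) = ((-6 + 10² - 3*10) + 53)*(-124) = ((-6 + 100 - 30) + 53)*(-124) = (64 + 53)*(-124) = 117*(-124) = -14508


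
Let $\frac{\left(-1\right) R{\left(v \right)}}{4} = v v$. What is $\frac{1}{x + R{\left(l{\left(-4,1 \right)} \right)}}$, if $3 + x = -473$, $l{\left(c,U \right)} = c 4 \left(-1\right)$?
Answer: $- \frac{1}{1500} \approx -0.00066667$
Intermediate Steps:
$l{\left(c,U \right)} = - 4 c$ ($l{\left(c,U \right)} = 4 c \left(-1\right) = - 4 c$)
$R{\left(v \right)} = - 4 v^{2}$ ($R{\left(v \right)} = - 4 v v = - 4 v^{2}$)
$x = -476$ ($x = -3 - 473 = -476$)
$\frac{1}{x + R{\left(l{\left(-4,1 \right)} \right)}} = \frac{1}{-476 - 4 \left(\left(-4\right) \left(-4\right)\right)^{2}} = \frac{1}{-476 - 4 \cdot 16^{2}} = \frac{1}{-476 - 1024} = \frac{1}{-1500} = - \frac{1}{1500}$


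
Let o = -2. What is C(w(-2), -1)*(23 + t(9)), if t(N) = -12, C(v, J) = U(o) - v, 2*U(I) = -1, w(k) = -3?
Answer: 55/2 ≈ 27.500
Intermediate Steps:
U(I) = -1/2 (U(I) = (1/2)*(-1) = -1/2)
C(v, J) = -1/2 - v
C(w(-2), -1)*(23 + t(9)) = (-1/2 - 1*(-3))*(23 - 12) = (-1/2 + 3)*11 = (5/2)*11 = 55/2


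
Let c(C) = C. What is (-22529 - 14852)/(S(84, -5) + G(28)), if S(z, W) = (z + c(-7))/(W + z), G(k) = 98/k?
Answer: -5906198/707 ≈ -8353.9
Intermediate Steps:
S(z, W) = (-7 + z)/(W + z) (S(z, W) = (z - 7)/(W + z) = (-7 + z)/(W + z))
(-22529 - 14852)/(S(84, -5) + G(28)) = (-22529 - 14852)/((-7 + 84)/(-5 + 84) + 98/28) = -37381/(77/79 + 98*(1/28)) = -37381/((1/79)*77 + 7/2) = -37381/(77/79 + 7/2) = -37381/707/158 = -37381*158/707 = -5906198/707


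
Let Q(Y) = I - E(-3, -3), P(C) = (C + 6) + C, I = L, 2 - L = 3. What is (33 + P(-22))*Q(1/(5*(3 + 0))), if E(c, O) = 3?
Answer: 20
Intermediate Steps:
L = -1 (L = 2 - 1*3 = 2 - 3 = -1)
I = -1
P(C) = 6 + 2*C (P(C) = (6 + C) + C = 6 + 2*C)
Q(Y) = -4 (Q(Y) = -1 - 1*3 = -1 - 3 = -4)
(33 + P(-22))*Q(1/(5*(3 + 0))) = (33 + (6 + 2*(-22)))*(-4) = (33 + (6 - 44))*(-4) = (33 - 38)*(-4) = -5*(-4) = 20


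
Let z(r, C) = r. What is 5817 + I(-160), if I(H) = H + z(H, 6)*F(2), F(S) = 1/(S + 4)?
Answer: 16891/3 ≈ 5630.3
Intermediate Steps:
F(S) = 1/(4 + S)
I(H) = 7*H/6 (I(H) = H + H/(4 + 2) = H + H/6 = 7*H/6)
5817 + I(-160) = 5817 + (7/6)*(-160) = 5817 - 560/3 = 16891/3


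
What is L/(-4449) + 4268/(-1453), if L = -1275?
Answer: -5711919/2154799 ≈ -2.6508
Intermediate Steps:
L/(-4449) + 4268/(-1453) = -1275/(-4449) + 4268/(-1453) = -1275*(-1/4449) + 4268*(-1/1453) = 425/1483 - 4268/1453 = -5711919/2154799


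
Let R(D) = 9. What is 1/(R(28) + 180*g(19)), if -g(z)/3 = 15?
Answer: -1/8091 ≈ -0.00012359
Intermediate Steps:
g(z) = -45 (g(z) = -3*15 = -45)
1/(R(28) + 180*g(19)) = 1/(9 + 180*(-45)) = 1/(9 - 8100) = 1/(-8091) = -1/8091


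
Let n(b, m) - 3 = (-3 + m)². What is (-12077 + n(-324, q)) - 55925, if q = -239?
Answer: -9435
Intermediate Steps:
n(b, m) = 3 + (-3 + m)²
(-12077 + n(-324, q)) - 55925 = (-12077 + (3 + (-3 - 239)²)) - 55925 = (-12077 + (3 + (-242)²)) - 55925 = (-12077 + (3 + 58564)) - 55925 = (-12077 + 58567) - 55925 = 46490 - 55925 = -9435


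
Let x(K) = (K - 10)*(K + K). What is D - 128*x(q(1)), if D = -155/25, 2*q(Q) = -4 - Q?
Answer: -40031/5 ≈ -8006.2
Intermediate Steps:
q(Q) = -2 - Q/2 (q(Q) = (-4 - Q)/2 = -2 - Q/2)
D = -31/5 (D = -155*1/25 = -31/5 ≈ -6.2000)
x(K) = 2*K*(-10 + K) (x(K) = (-10 + K)*(2*K) = 2*K*(-10 + K))
D - 128*x(q(1)) = -31/5 - 256*(-2 - 1/2*1)*(-10 + (-2 - 1/2*1)) = -31/5 - 256*(-2 - 1/2)*(-10 + (-2 - 1/2)) = -31/5 - 256*(-5)*(-10 - 5/2)/2 = -31/5 - 256*(-5)*(-25)/(2*2) = -31/5 - 128*125/2 = -31/5 - 8000 = -40031/5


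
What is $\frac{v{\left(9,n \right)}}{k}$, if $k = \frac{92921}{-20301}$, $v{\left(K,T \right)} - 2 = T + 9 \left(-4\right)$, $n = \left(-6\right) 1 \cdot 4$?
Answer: $\frac{1177458}{92921} \approx 12.672$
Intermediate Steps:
$n = -24$ ($n = \left(-6\right) 4 = -24$)
$v{\left(K,T \right)} = -34 + T$ ($v{\left(K,T \right)} = 2 + \left(T + 9 \left(-4\right)\right) = 2 + \left(T - 36\right) = 2 + \left(-36 + T\right) = -34 + T$)
$k = - \frac{92921}{20301}$ ($k = 92921 \left(- \frac{1}{20301}\right) = - \frac{92921}{20301} \approx -4.5772$)
$\frac{v{\left(9,n \right)}}{k} = \frac{-34 - 24}{- \frac{92921}{20301}} = \left(-58\right) \left(- \frac{20301}{92921}\right) = \frac{1177458}{92921}$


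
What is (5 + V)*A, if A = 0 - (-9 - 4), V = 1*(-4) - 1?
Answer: 0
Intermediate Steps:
V = -5 (V = -4 - 1 = -5)
A = 13 (A = 0 - 1*(-13) = 0 + 13 = 13)
(5 + V)*A = (5 - 5)*13 = 0*13 = 0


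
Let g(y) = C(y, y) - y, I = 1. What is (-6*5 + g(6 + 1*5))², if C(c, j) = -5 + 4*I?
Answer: 1764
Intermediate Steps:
C(c, j) = -1 (C(c, j) = -5 + 4*1 = -5 + 4 = -1)
g(y) = -1 - y
(-6*5 + g(6 + 1*5))² = (-6*5 + (-1 - (6 + 1*5)))² = (-30 + (-1 - (6 + 5)))² = (-30 + (-1 - 1*11))² = (-30 + (-1 - 11))² = (-30 - 12)² = (-42)² = 1764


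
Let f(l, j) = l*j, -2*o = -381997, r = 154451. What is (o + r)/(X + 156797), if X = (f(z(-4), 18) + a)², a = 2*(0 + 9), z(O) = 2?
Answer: 690899/319426 ≈ 2.1629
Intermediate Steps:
o = 381997/2 (o = -½*(-381997) = 381997/2 ≈ 1.9100e+5)
f(l, j) = j*l
a = 18 (a = 2*9 = 18)
X = 2916 (X = (18*2 + 18)² = (36 + 18)² = 54² = 2916)
(o + r)/(X + 156797) = (381997/2 + 154451)/(2916 + 156797) = (690899/2)/159713 = (690899/2)*(1/159713) = 690899/319426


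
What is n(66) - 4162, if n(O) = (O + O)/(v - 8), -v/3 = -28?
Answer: -79045/19 ≈ -4160.3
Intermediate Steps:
v = 84 (v = -3*(-28) = 84)
n(O) = O/38 (n(O) = (O + O)/(84 - 8) = (2*O)/76 = (2*O)*(1/76) = O/38)
n(66) - 4162 = (1/38)*66 - 4162 = 33/19 - 4162 = -79045/19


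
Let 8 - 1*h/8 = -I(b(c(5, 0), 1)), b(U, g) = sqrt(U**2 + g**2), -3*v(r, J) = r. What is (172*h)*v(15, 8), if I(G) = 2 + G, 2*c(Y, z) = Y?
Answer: -68800 - 3440*sqrt(29) ≈ -87325.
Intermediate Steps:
c(Y, z) = Y/2
v(r, J) = -r/3
h = 80 + 4*sqrt(29) (h = 64 - (-8)*(2 + sqrt(((1/2)*5)**2 + 1**2)) = 64 - (-8)*(2 + sqrt((5/2)**2 + 1)) = 64 - (-8)*(2 + sqrt(25/4 + 1)) = 64 - (-8)*(2 + sqrt(29/4)) = 64 - (-8)*(2 + sqrt(29)/2) = 64 - 8*(-2 - sqrt(29)/2) = 64 + (16 + 4*sqrt(29)) = 80 + 4*sqrt(29) ≈ 101.54)
(172*h)*v(15, 8) = (172*(80 + 4*sqrt(29)))*(-1/3*15) = (13760 + 688*sqrt(29))*(-5) = -68800 - 3440*sqrt(29)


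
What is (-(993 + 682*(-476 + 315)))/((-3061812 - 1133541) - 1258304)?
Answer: -108809/5453657 ≈ -0.019952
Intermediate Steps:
(-(993 + 682*(-476 + 315)))/((-3061812 - 1133541) - 1258304) = (-(993 + 682*(-161)))/(-4195353 - 1258304) = -(993 - 109802)/(-5453657) = -1*(-108809)*(-1/5453657) = 108809*(-1/5453657) = -108809/5453657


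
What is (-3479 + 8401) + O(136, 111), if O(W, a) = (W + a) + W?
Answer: 5305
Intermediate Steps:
O(W, a) = a + 2*W
(-3479 + 8401) + O(136, 111) = (-3479 + 8401) + (111 + 2*136) = 4922 + (111 + 272) = 4922 + 383 = 5305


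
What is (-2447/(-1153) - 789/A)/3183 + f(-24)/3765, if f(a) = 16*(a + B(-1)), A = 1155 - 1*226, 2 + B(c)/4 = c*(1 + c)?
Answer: -580164644554/4278833484105 ≈ -0.13559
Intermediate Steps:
B(c) = -8 + 4*c*(1 + c) (B(c) = -8 + 4*(c*(1 + c)) = -8 + 4*c*(1 + c))
A = 929 (A = 1155 - 226 = 929)
f(a) = -128 + 16*a (f(a) = 16*(a + (-8 + 4*(-1) + 4*(-1)²)) = 16*(a + (-8 - 4 + 4*1)) = 16*(a + (-8 - 4 + 4)) = 16*(a - 8) = 16*(-8 + a) = -128 + 16*a)
(-2447/(-1153) - 789/A)/3183 + f(-24)/3765 = (-2447/(-1153) - 789/929)/3183 + (-128 + 16*(-24))/3765 = (-2447*(-1/1153) - 789*1/929)*(1/3183) + (-128 - 384)*(1/3765) = (2447/1153 - 789/929)*(1/3183) - 512*1/3765 = (1363546/1071137)*(1/3183) - 512/3765 = 1363546/3409429071 - 512/3765 = -580164644554/4278833484105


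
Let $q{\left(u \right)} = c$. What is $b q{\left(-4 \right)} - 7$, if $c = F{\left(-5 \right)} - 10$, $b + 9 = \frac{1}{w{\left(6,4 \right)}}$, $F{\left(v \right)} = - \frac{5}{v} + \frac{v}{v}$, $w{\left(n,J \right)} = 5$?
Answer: $\frac{317}{5} \approx 63.4$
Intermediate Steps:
$F{\left(v \right)} = 1 - \frac{5}{v}$ ($F{\left(v \right)} = - \frac{5}{v} + 1 = 1 - \frac{5}{v}$)
$b = - \frac{44}{5}$ ($b = -9 + \frac{1}{5} = - \frac{44}{5} \approx -8.8$)
$c = -8$ ($c = \frac{-5 - 5}{-5} - 10 = \left(- \frac{1}{5}\right) \left(-10\right) - 10 = 2 - 10 = -8$)
$q{\left(u \right)} = -8$
$b q{\left(-4 \right)} - 7 = \left(- \frac{44}{5}\right) \left(-8\right) - 7 = \frac{352}{5} - 7 = \frac{317}{5}$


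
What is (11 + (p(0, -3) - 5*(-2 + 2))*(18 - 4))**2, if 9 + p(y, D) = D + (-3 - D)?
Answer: 24649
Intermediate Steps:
p(y, D) = -12 (p(y, D) = -9 + (D + (-3 - D)) = -9 - 3 = -12)
(11 + (p(0, -3) - 5*(-2 + 2))*(18 - 4))**2 = (11 + (-12 - 5*(-2 + 2))*(18 - 4))**2 = (11 + (-12 - 5*0)*14)**2 = (11 + (-12 + 0)*14)**2 = (11 - 12*14)**2 = (11 - 168)**2 = (-157)**2 = 24649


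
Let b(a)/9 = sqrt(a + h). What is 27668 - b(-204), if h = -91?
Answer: 27668 - 9*I*sqrt(295) ≈ 27668.0 - 154.58*I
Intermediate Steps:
b(a) = 9*sqrt(-91 + a) (b(a) = 9*sqrt(a - 91) = 9*sqrt(-91 + a))
27668 - b(-204) = 27668 - 9*sqrt(-91 - 204) = 27668 - 9*sqrt(-295) = 27668 - 9*I*sqrt(295)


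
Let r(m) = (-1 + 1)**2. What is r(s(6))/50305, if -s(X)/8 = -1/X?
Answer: 0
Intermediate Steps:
s(X) = 8/X (s(X) = -(-8)/X = 8/X)
r(m) = 0 (r(m) = 0**2 = 0)
r(s(6))/50305 = 0/50305 = 0*(1/50305) = 0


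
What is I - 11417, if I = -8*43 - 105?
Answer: -11866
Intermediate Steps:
I = -449 (I = -344 - 105 = -449)
I - 11417 = -449 - 11417 = -11866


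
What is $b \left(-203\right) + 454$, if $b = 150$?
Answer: $-29996$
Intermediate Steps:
$b \left(-203\right) + 454 = 150 \left(-203\right) + 454 = -30450 + 454 = -29996$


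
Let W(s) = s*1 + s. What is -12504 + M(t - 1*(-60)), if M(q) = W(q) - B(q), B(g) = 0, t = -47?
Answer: -12478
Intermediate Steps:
W(s) = 2*s (W(s) = s + s = 2*s)
M(q) = 2*q (M(q) = 2*q - 1*0 = 2*q + 0 = 2*q)
-12504 + M(t - 1*(-60)) = -12504 + 2*(-47 - 1*(-60)) = -12504 + 2*(-47 + 60) = -12504 + 2*13 = -12504 + 26 = -12478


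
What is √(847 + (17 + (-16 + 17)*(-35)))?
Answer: √829 ≈ 28.792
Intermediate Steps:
√(847 + (17 + (-16 + 17)*(-35))) = √(847 + (17 + 1*(-35))) = √(847 + (17 - 35)) = √(847 - 18) = √829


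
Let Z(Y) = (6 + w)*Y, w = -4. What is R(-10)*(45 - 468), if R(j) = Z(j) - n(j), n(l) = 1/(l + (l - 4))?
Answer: 67539/8 ≈ 8442.4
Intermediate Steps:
Z(Y) = 2*Y (Z(Y) = (6 - 4)*Y = 2*Y)
n(l) = 1/(-4 + 2*l) (n(l) = 1/(l + (-4 + l)) = 1/(-4 + 2*l))
R(j) = 2*j - 1/(2*(-2 + j))
R(-10)*(45 - 468) = ((-1 + 4*(-10)*(-2 - 10))/(2*(-2 - 10)))*(45 - 468) = ((½)*(-1 + 4*(-10)*(-12))/(-12))*(-423) = ((½)*(-1/12)*(-1 + 480))*(-423) = ((½)*(-1/12)*479)*(-423) = -479/24*(-423) = 67539/8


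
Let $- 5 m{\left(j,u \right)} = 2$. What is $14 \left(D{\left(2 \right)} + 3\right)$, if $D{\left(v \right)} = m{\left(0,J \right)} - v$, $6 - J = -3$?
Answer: $\frac{42}{5} \approx 8.4$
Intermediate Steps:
$J = 9$ ($J = 6 - -3 = 6 + 3 = 9$)
$m{\left(j,u \right)} = - \frac{2}{5}$ ($m{\left(j,u \right)} = \left(- \frac{1}{5}\right) 2 = - \frac{2}{5}$)
$D{\left(v \right)} = - \frac{2}{5} - v$
$14 \left(D{\left(2 \right)} + 3\right) = 14 \left(\left(- \frac{2}{5} - 2\right) + 3\right) = 14 \left(- \frac{12}{5} + 3\right) = 14 \cdot \frac{3}{5} = \frac{42}{5}$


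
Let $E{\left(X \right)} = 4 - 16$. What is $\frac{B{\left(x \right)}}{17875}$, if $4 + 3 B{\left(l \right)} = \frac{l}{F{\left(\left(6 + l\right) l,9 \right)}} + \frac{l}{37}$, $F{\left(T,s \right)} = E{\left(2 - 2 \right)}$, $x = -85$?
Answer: $\frac{349}{23809500} \approx 1.4658 \cdot 10^{-5}$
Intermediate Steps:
$E{\left(X \right)} = -12$ ($E{\left(X \right)} = 4 - 16 = -12$)
$F{\left(T,s \right)} = -12$
$B{\left(l \right)} = - \frac{4}{3} - \frac{25 l}{1332}$ ($B{\left(l \right)} = - \frac{4}{3} + \frac{\frac{l}{-12} + \frac{l}{37}}{3} = - \frac{4}{3} + \frac{l \left(- \frac{1}{12}\right) + l \frac{1}{37}}{3} = - \frac{4}{3} + \frac{- \frac{l}{12} + \frac{l}{37}}{3} = - \frac{4}{3} + \frac{\left(- \frac{25}{444}\right) l}{3} = - \frac{4}{3} - \frac{25 l}{1332}$)
$\frac{B{\left(x \right)}}{17875} = \frac{- \frac{4}{3} - - \frac{2125}{1332}}{17875} = \left(- \frac{4}{3} + \frac{2125}{1332}\right) \frac{1}{17875} = \frac{349}{1332} \cdot \frac{1}{17875} = \frac{349}{23809500}$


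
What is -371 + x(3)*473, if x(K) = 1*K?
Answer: 1048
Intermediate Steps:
x(K) = K
-371 + x(3)*473 = -371 + 3*473 = -371 + 1419 = 1048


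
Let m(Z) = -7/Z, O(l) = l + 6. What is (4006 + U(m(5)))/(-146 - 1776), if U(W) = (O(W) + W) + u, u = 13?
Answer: -20111/9610 ≈ -2.0927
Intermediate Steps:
O(l) = 6 + l
U(W) = 19 + 2*W (U(W) = ((6 + W) + W) + 13 = (6 + 2*W) + 13 = 19 + 2*W)
(4006 + U(m(5)))/(-146 - 1776) = (4006 + (19 + 2*(-7/5)))/(-146 - 1776) = (4006 + (19 + 2*(-7*⅕)))/(-1922) = (4006 + (19 + 2*(-7/5)))*(-1/1922) = (4006 + (19 - 14/5))*(-1/1922) = (4006 + 81/5)*(-1/1922) = (20111/5)*(-1/1922) = -20111/9610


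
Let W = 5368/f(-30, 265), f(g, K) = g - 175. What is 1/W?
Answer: -205/5368 ≈ -0.038189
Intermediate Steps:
f(g, K) = -175 + g
W = -5368/205 (W = 5368/(-175 - 30) = 5368/(-205) = 5368*(-1/205) = -5368/205 ≈ -26.185)
1/W = 1/(-5368/205) = -205/5368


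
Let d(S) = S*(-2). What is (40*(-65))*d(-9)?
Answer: -46800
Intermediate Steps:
d(S) = -2*S
(40*(-65))*d(-9) = (40*(-65))*(-2*(-9)) = -2600*18 = -46800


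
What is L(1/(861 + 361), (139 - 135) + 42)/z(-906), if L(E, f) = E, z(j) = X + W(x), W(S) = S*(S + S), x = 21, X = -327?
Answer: 1/678210 ≈ 1.4745e-6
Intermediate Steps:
W(S) = 2*S² (W(S) = S*(2*S) = 2*S²)
z(j) = 555 (z(j) = -327 + 2*21² = -327 + 2*441 = -327 + 882 = 555)
L(1/(861 + 361), (139 - 135) + 42)/z(-906) = 1/((861 + 361)*555) = (1/555)/1222 = (1/1222)*(1/555) = 1/678210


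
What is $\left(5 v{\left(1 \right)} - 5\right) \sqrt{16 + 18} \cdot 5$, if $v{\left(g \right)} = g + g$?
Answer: $25 \sqrt{34} \approx 145.77$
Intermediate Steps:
$v{\left(g \right)} = 2 g$
$\left(5 v{\left(1 \right)} - 5\right) \sqrt{16 + 18} \cdot 5 = \left(5 \cdot 2 \cdot 1 - 5\right) \sqrt{16 + 18} \cdot 5 = \left(5 \cdot 2 - 5\right) \sqrt{34} \cdot 5 = \left(10 - 5\right) \sqrt{34} \cdot 5 = 5 \sqrt{34} \cdot 5 = 25 \sqrt{34}$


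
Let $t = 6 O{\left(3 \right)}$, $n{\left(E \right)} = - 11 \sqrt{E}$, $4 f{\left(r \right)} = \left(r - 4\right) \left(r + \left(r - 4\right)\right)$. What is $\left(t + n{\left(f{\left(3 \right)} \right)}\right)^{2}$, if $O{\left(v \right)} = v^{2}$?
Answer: $\frac{5711}{2} - 594 i \sqrt{2} \approx 2855.5 - 840.04 i$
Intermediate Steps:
$f{\left(r \right)} = \frac{\left(-4 + r\right) \left(-4 + 2 r\right)}{4}$ ($f{\left(r \right)} = \frac{\left(r - 4\right) \left(r + \left(r - 4\right)\right)}{4} = \frac{\left(-4 + r\right) \left(r + \left(r - 4\right)\right)}{4} = \frac{\left(-4 + r\right) \left(r + \left(-4 + r\right)\right)}{4} = \frac{\left(-4 + r\right) \left(-4 + 2 r\right)}{4}$)
$t = 54$ ($t = 6 \cdot 3^{2} = 6 \cdot 9 = 54$)
$\left(t + n{\left(f{\left(3 \right)} \right)}\right)^{2} = \left(54 - 11 \sqrt{4 + \frac{3^{2}}{2} - 9}\right)^{2} = \left(54 - 11 \sqrt{4 + \frac{1}{2} \cdot 9 - 9}\right)^{2} = \left(54 - 11 \sqrt{4 + \frac{9}{2} - 9}\right)^{2} = \left(54 - 11 \sqrt{- \frac{1}{2}}\right)^{2} = \left(54 - 11 \frac{i \sqrt{2}}{2}\right)^{2} = \left(54 - \frac{11 i \sqrt{2}}{2}\right)^{2}$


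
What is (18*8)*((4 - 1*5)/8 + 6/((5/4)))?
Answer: 3366/5 ≈ 673.20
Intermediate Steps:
(18*8)*((4 - 1*5)/8 + 6/((5/4))) = 144*((4 - 5)*(⅛) + 6/((5*(¼)))) = 144*(-1*⅛ + 6/(5/4)) = 144*(-⅛ + 6*(⅘)) = 144*(-⅛ + 24/5) = 144*(187/40) = 3366/5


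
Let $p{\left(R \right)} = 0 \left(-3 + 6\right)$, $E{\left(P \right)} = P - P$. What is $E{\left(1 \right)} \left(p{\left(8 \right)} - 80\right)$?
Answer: $0$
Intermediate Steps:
$E{\left(P \right)} = 0$
$p{\left(R \right)} = 0$ ($p{\left(R \right)} = 0 \cdot 3 = 0$)
$E{\left(1 \right)} \left(p{\left(8 \right)} - 80\right) = 0 \left(0 - 80\right) = 0 \left(-80\right) = 0$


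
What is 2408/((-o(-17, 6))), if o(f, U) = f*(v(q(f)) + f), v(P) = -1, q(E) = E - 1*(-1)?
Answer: -1204/153 ≈ -7.8693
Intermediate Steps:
q(E) = 1 + E (q(E) = E + 1 = 1 + E)
o(f, U) = f*(-1 + f)
2408/((-o(-17, 6))) = 2408/((-(-17)*(-1 - 17))) = 2408/((-(-17)*(-18))) = 2408/((-1*306)) = 2408/(-306) = 2408*(-1/306) = -1204/153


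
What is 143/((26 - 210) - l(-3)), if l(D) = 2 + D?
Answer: -143/183 ≈ -0.78142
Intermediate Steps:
143/((26 - 210) - l(-3)) = 143/((26 - 210) - (2 - 3)) = 143/(-184 - 1*(-1)) = 143/(-184 + 1) = 143/(-183) = 143*(-1/183) = -143/183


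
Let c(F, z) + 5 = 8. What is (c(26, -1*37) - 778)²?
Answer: 600625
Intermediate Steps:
c(F, z) = 3 (c(F, z) = -5 + 8 = 3)
(c(26, -1*37) - 778)² = (3 - 778)² = (-775)² = 600625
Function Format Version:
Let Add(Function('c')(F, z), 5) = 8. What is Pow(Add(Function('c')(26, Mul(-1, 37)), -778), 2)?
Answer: 600625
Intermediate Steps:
Function('c')(F, z) = 3 (Function('c')(F, z) = Add(-5, 8) = 3)
Pow(Add(Function('c')(26, Mul(-1, 37)), -778), 2) = Pow(Add(3, -778), 2) = Pow(-775, 2) = 600625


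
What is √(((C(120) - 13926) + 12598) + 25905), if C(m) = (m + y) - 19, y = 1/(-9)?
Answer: √222101/3 ≈ 157.09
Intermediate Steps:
y = -⅑ ≈ -0.11111
C(m) = -172/9 + m (C(m) = (m - ⅑) - 19 = (-⅑ + m) - 19 = -172/9 + m)
√(((C(120) - 13926) + 12598) + 25905) = √((((-172/9 + 120) - 13926) + 12598) + 25905) = √(((908/9 - 13926) + 12598) + 25905) = √((-124426/9 + 12598) + 25905) = √(-11044/9 + 25905) = √(222101/9) = √222101/3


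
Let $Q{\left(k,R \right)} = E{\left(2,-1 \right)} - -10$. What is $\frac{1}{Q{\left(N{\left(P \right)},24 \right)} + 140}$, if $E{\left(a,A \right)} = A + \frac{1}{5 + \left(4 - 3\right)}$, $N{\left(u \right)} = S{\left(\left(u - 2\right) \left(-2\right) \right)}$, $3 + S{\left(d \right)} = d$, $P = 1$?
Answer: $\frac{6}{895} \approx 0.0067039$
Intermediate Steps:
$S{\left(d \right)} = -3 + d$
$N{\left(u \right)} = 1 - 2 u$ ($N{\left(u \right)} = -3 + \left(u - 2\right) \left(-2\right) = -3 + \left(-2 + u\right) \left(-2\right) = -3 - \left(-4 + 2 u\right) = 1 - 2 u$)
$E{\left(a,A \right)} = \frac{1}{6} + A$ ($E{\left(a,A \right)} = A + \frac{1}{5 + \left(4 - 3\right)} = A + \frac{1}{5 + 1} = A + \frac{1}{6} = \frac{1}{6} + A$)
$Q{\left(k,R \right)} = \frac{55}{6}$ ($Q{\left(k,R \right)} = \left(\frac{1}{6} - 1\right) - -10 = - \frac{5}{6} + 10 = \frac{55}{6}$)
$\frac{1}{Q{\left(N{\left(P \right)},24 \right)} + 140} = \frac{1}{\frac{55}{6} + 140} = \frac{1}{\frac{895}{6}} = \frac{6}{895}$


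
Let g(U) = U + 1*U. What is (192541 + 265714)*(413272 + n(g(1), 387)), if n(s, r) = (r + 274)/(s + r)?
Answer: 73670663486595/389 ≈ 1.8938e+11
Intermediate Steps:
g(U) = 2*U (g(U) = U + U = 2*U)
n(s, r) = (274 + r)/(r + s)
(192541 + 265714)*(413272 + n(g(1), 387)) = (192541 + 265714)*(413272 + (274 + 387)/(387 + 2*1)) = 458255*(413272 + 661/(387 + 2)) = 458255*(413272 + 661/389) = 458255*(160763469/389) = 73670663486595/389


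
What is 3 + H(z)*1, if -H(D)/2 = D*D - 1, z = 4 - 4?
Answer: 5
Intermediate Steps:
z = 0
H(D) = 2 - 2*D² (H(D) = -2*(D*D - 1) = -2*(D² - 1) = -2*(-1 + D²) = 2 - 2*D²)
3 + H(z)*1 = 3 + (2 - 2*0²)*1 = 3 + (2 - 2*0)*1 = 3 + (2 + 0)*1 = 3 + 2*1 = 3 + 2 = 5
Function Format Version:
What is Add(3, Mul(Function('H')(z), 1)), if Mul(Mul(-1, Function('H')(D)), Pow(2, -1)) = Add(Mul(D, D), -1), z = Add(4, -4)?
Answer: 5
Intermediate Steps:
z = 0
Function('H')(D) = Add(2, Mul(-2, Pow(D, 2))) (Function('H')(D) = Mul(-2, Add(Mul(D, D), -1)) = Mul(-2, Add(Pow(D, 2), -1)) = Mul(-2, Add(-1, Pow(D, 2))) = Add(2, Mul(-2, Pow(D, 2))))
Add(3, Mul(Function('H')(z), 1)) = Add(3, Mul(Add(2, Mul(-2, Pow(0, 2))), 1)) = Add(3, Mul(Add(2, Mul(-2, 0)), 1)) = Add(3, Mul(Add(2, 0), 1)) = Add(3, Mul(2, 1)) = Add(3, 2) = 5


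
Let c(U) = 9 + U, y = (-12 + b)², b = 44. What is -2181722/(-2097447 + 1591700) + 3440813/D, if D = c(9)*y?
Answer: 1780394352215/9321928704 ≈ 190.99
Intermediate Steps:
y = 1024 (y = (-12 + 44)² = 32² = 1024)
D = 18432 (D = (9 + 9)*1024 = 18*1024 = 18432)
-2181722/(-2097447 + 1591700) + 3440813/D = -2181722/(-2097447 + 1591700) + 3440813/18432 = -2181722/(-505747) + 3440813*(1/18432) = -2181722*(-1/505747) + 3440813/18432 = 2181722/505747 + 3440813/18432 = 1780394352215/9321928704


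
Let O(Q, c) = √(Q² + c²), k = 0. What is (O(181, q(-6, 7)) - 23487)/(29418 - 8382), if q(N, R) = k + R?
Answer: -7829/7012 + √32810/21036 ≈ -1.1079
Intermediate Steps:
q(N, R) = R (q(N, R) = 0 + R = R)
(O(181, q(-6, 7)) - 23487)/(29418 - 8382) = (√(181² + 7²) - 23487)/(29418 - 8382) = (√(32761 + 49) - 23487)/21036 = (√32810 - 23487)*(1/21036) = (-23487 + √32810)*(1/21036) = -7829/7012 + √32810/21036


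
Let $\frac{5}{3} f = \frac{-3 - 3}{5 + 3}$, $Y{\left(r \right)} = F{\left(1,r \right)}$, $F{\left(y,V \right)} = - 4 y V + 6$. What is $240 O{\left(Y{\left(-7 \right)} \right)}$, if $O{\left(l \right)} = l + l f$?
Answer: $4488$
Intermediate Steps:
$F{\left(y,V \right)} = 6 - 4 V y$ ($F{\left(y,V \right)} = - 4 V y + 6 = 6 - 4 V y$)
$Y{\left(r \right)} = 6 - 4 r$ ($Y{\left(r \right)} = 6 - 4 r 1 = 6 - 4 r$)
$f = - \frac{9}{20}$ ($f = \frac{3 \frac{-3 - 3}{5 + 3}}{5} = \frac{3 \left(- \frac{6}{8}\right)}{5} = \frac{3 \left(\left(-6\right) \frac{1}{8}\right)}{5} = \frac{3}{5} \left(- \frac{3}{4}\right) = - \frac{9}{20} \approx -0.45$)
$O{\left(l \right)} = \frac{11 l}{20}$ ($O{\left(l \right)} = l + l \left(- \frac{9}{20}\right) = l - \frac{9 l}{20} = \frac{11 l}{20}$)
$240 O{\left(Y{\left(-7 \right)} \right)} = 240 \frac{11 \left(6 - -28\right)}{20} = 240 \frac{11 \left(6 + 28\right)}{20} = 240 \cdot \frac{11}{20} \cdot 34 = 240 \cdot \frac{187}{10} = 4488$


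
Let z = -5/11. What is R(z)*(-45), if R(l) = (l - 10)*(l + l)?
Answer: -51750/121 ≈ -427.69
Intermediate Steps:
z = -5/11 (z = -5*1/11 = -5/11 ≈ -0.45455)
R(l) = 2*l*(-10 + l) (R(l) = (-10 + l)*(2*l) = 2*l*(-10 + l))
R(z)*(-45) = (2*(-5/11)*(-10 - 5/11))*(-45) = (2*(-5/11)*(-115/11))*(-45) = (1150/121)*(-45) = -51750/121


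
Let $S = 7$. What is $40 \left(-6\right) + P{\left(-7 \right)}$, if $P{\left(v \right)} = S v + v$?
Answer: $-296$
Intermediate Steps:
$P{\left(v \right)} = 8 v$ ($P{\left(v \right)} = 7 v + v = 8 v$)
$40 \left(-6\right) + P{\left(-7 \right)} = 40 \left(-6\right) + 8 \left(-7\right) = -240 - 56 = -296$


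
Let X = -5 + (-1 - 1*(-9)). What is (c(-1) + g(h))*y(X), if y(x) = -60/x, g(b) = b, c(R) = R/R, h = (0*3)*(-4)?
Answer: -20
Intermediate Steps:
h = 0 (h = 0*(-4) = 0)
c(R) = 1
X = 3 (X = -5 + (-1 + 9) = -5 + 8 = 3)
(c(-1) + g(h))*y(X) = (1 + 0)*(-60/3) = 1*(-60*⅓) = 1*(-20) = -20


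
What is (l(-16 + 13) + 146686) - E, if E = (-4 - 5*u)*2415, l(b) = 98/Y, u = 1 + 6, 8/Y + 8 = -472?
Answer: 234991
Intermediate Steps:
Y = -1/60 (Y = 8/(-8 - 472) = 8/(-480) = 8*(-1/480) = -1/60 ≈ -0.016667)
u = 7
l(b) = -5880 (l(b) = 98/(-1/60) = 98*(-60) = -5880)
E = -94185 (E = (-4 - 5*7)*2415 = (-4 - 35)*2415 = -39*2415 = -94185)
(l(-16 + 13) + 146686) - E = (-5880 + 146686) - 1*(-94185) = 140806 + 94185 = 234991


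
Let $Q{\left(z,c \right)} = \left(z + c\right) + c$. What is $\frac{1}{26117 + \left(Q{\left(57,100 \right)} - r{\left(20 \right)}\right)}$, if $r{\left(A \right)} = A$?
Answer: $\frac{1}{26354} \approx 3.7945 \cdot 10^{-5}$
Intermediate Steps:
$Q{\left(z,c \right)} = z + 2 c$ ($Q{\left(z,c \right)} = \left(c + z\right) + c = z + 2 c$)
$\frac{1}{26117 + \left(Q{\left(57,100 \right)} - r{\left(20 \right)}\right)} = \frac{1}{26117 + \left(\left(57 + 2 \cdot 100\right) - 20\right)} = \frac{1}{26117 + \left(\left(57 + 200\right) - 20\right)} = \frac{1}{26117 + \left(257 - 20\right)} = \frac{1}{26117 + 237} = \frac{1}{26354}$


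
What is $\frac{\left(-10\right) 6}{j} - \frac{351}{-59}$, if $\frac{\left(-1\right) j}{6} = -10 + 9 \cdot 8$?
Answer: $\frac{11176}{1829} \approx 6.1104$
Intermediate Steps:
$j = -372$ ($j = - 6 \left(-10 + 9 \cdot 8\right) = - 6 \left(-10 + 72\right) = \left(-6\right) 62 = -372$)
$\frac{\left(-10\right) 6}{j} - \frac{351}{-59} = \frac{\left(-10\right) 6}{-372} - \frac{351}{-59} = \left(-60\right) \left(- \frac{1}{372}\right) - - \frac{351}{59} = \frac{5}{31} + \frac{351}{59} = \frac{11176}{1829}$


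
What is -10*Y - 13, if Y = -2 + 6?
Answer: -53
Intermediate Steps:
Y = 4
-10*Y - 13 = -10*4 - 13 = -40 - 13 = -53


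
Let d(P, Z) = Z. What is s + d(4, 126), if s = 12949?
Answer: 13075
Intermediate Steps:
s + d(4, 126) = 12949 + 126 = 13075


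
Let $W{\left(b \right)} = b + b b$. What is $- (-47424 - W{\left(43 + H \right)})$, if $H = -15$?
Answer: $48236$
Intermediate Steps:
$W{\left(b \right)} = b + b^{2}$
$- (-47424 - W{\left(43 + H \right)}) = - (-47424 - \left(43 - 15\right) \left(1 + \left(43 - 15\right)\right)) = - (-47424 - 28 \left(1 + 28\right)) = - (-47424 - 28 \cdot 29) = - (-47424 - 812) = \left(-1\right) \left(-48236\right) = 48236$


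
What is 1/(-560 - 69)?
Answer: -1/629 ≈ -0.0015898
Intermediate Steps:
1/(-560 - 69) = 1/(-629) = -1/629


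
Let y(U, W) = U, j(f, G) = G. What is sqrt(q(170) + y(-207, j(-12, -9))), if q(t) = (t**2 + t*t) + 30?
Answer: sqrt(57623) ≈ 240.05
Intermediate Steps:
q(t) = 30 + 2*t**2 (q(t) = (t**2 + t**2) + 30 = 2*t**2 + 30 = 30 + 2*t**2)
sqrt(q(170) + y(-207, j(-12, -9))) = sqrt((30 + 2*170**2) - 207) = sqrt((30 + 2*28900) - 207) = sqrt((30 + 57800) - 207) = sqrt(57830 - 207) = sqrt(57623)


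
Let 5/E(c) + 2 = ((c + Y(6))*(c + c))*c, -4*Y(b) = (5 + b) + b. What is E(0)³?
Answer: -125/8 ≈ -15.625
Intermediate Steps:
Y(b) = -5/4 - b/2 (Y(b) = -((5 + b) + b)/4 = -(5 + 2*b)/4 = -5/4 - b/2)
E(c) = 5/(-2 + 2*c²*(-17/4 + c)) (E(c) = 5/(-2 + ((c + (-5/4 - ½*6))*(c + c))*c) = 5/(-2 + ((c + (-5/4 - 3))*(2*c))*c) = 5/(-2 + ((c - 17/4)*(2*c))*c) = 5/(-2 + ((-17/4 + c)*(2*c))*c) = 5/(-2 + (2*c*(-17/4 + c))*c) = 5/(-2 + 2*c²*(-17/4 + c)))
E(0)³ = (10/(-4 - 17*0² + 4*0³))³ = (10/(-4 - 17*0 + 4*0))³ = (10/(-4 + 0 + 0))³ = (10/(-4))³ = (10*(-¼))³ = (-5/2)³ = -125/8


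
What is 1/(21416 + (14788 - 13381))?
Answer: 1/22823 ≈ 4.3815e-5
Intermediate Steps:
1/(21416 + (14788 - 13381)) = 1/(21416 + 1407) = 1/22823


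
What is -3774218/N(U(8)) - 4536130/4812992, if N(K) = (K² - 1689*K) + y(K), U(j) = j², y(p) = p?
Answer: 41226639/1165568 ≈ 35.370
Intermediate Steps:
N(K) = K² - 1688*K (N(K) = (K² - 1689*K) + K = K² - 1688*K)
-3774218/N(U(8)) - 4536130/4812992 = -3774218*1/(64*(-1688 + 8²)) - 4536130/4812992 = -3774218*1/(64*(-1688 + 64)) - 4536130*1/4812992 = -3774218/(64*(-1624)) - 4735/5024 = -3774218/(-103936) - 4735/5024 = -3774218*(-1/103936) - 4735/5024 = 269587/7424 - 4735/5024 = 41226639/1165568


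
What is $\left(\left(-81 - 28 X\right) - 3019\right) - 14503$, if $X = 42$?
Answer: $-18779$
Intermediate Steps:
$\left(\left(-81 - 28 X\right) - 3019\right) - 14503 = \left(\left(-81 - 1176\right) - 3019\right) - 14503 = \left(-1257 - 3019\right) - 14503 = -4276 - 14503 = -18779$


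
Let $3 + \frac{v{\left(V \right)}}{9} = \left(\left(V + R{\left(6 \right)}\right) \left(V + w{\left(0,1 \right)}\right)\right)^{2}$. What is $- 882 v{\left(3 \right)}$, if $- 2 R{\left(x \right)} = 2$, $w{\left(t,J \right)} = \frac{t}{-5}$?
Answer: $-261954$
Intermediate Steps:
$w{\left(t,J \right)} = - \frac{t}{5}$ ($w{\left(t,J \right)} = t \left(- \frac{1}{5}\right) = - \frac{t}{5}$)
$R{\left(x \right)} = -1$ ($R{\left(x \right)} = \left(- \frac{1}{2}\right) 2 = -1$)
$v{\left(V \right)} = -27 + 9 V^{2} \left(-1 + V\right)^{2}$ ($v{\left(V \right)} = -27 + 9 \left(\left(V - 1\right) \left(V - 0\right)\right)^{2} = -27 + 9 \left(\left(-1 + V\right) \left(V + 0\right)\right)^{2} = -27 + 9 \left(\left(-1 + V\right) V\right)^{2} = -27 + 9 \left(V \left(-1 + V\right)\right)^{2} = -27 + 9 V^{2} \left(-1 + V\right)^{2}$)
$- 882 v{\left(3 \right)} = - 882 \left(-27 + 9 \cdot 3^{2} \left(-1 + 3\right)^{2}\right) = - 882 \left(-27 + 9 \cdot 9 \cdot 2^{2}\right) = - 882 \left(-27 + 9 \cdot 9 \cdot 4\right) = - 882 \left(-27 + 324\right) = \left(-882\right) 297 = -261954$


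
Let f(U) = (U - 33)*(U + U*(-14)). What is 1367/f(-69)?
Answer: -1367/91494 ≈ -0.014941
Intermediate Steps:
f(U) = -13*U*(-33 + U) (f(U) = (-33 + U)*(U - 14*U) = (-33 + U)*(-13*U) = -13*U*(-33 + U))
1367/f(-69) = 1367/((13*(-69)*(33 - 1*(-69)))) = 1367/((13*(-69)*(33 + 69))) = 1367/((13*(-69)*102)) = 1367/(-91494) = 1367*(-1/91494) = -1367/91494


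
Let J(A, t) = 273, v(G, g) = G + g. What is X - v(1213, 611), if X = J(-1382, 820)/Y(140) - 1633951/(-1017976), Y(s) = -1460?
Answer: -677200786507/371561240 ≈ -1822.6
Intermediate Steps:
X = 526915253/371561240 (X = 273/(-1460) - 1633951/(-1017976) = 273*(-1/1460) - 1633951*(-1/1017976) = -273/1460 + 1633951/1017976 = 526915253/371561240 ≈ 1.4181)
X - v(1213, 611) = 526915253/371561240 - (1213 + 611) = 526915253/371561240 - 1*1824 = 526915253/371561240 - 1824 = -677200786507/371561240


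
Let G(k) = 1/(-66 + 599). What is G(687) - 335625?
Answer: -178888124/533 ≈ -3.3563e+5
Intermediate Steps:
G(k) = 1/533
G(687) - 335625 = 1/533 - 335625 = -178888124/533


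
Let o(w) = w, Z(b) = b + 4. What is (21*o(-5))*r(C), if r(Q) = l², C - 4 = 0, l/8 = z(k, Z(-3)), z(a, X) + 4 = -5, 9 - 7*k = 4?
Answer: -544320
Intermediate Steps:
k = 5/7 (k = 9/7 - ⅐*4 = 9/7 - 4/7 = 5/7 ≈ 0.71429)
Z(b) = 4 + b
z(a, X) = -9 (z(a, X) = -4 - 5 = -9)
l = -72 (l = 8*(-9) = -72)
C = 4 (C = 4 + 0 = 4)
r(Q) = 5184 (r(Q) = (-72)² = 5184)
(21*o(-5))*r(C) = (21*(-5))*5184 = -105*5184 = -544320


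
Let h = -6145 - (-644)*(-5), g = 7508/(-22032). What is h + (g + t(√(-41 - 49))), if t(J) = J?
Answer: -51584297/5508 + 3*I*√10 ≈ -9365.3 + 9.4868*I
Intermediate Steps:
g = -1877/5508 (g = 7508*(-1/22032) = -1877/5508 ≈ -0.34078)
h = -9365 (h = -6145 - 1*3220 = -6145 - 3220 = -9365)
h + (g + t(√(-41 - 49))) = -9365 + (-1877/5508 + √(-41 - 49)) = -9365 + (-1877/5508 + √(-90)) = -9365 + (-1877/5508 + 3*I*√10) = -51584297/5508 + 3*I*√10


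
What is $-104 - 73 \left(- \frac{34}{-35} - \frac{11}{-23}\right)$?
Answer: $- \frac{168911}{805} \approx -209.83$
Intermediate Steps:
$-104 - 73 \left(- \frac{34}{-35} - \frac{11}{-23}\right) = -104 - 73 \left(\left(-34\right) \left(- \frac{1}{35}\right) - - \frac{11}{23}\right) = -104 - 73 \left(\frac{34}{35} + \frac{11}{23}\right) = -104 - \frac{85191}{805} = - \frac{168911}{805}$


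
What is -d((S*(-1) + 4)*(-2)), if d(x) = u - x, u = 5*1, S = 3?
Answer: -7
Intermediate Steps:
u = 5
d(x) = 5 - x
-d((S*(-1) + 4)*(-2)) = -(5 - (3*(-1) + 4)*(-2)) = -(5 - (-3 + 4)*(-2)) = -(5 - (-2)) = -(5 - 1*(-2)) = -(5 + 2) = -1*7 = -7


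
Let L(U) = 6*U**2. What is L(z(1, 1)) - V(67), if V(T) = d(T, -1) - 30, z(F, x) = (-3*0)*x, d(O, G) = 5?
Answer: 25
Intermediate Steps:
z(F, x) = 0 (z(F, x) = 0*x = 0)
V(T) = -25 (V(T) = 5 - 30 = -25)
L(z(1, 1)) - V(67) = 6*0**2 - 1*(-25) = 6*0 + 25 = 0 + 25 = 25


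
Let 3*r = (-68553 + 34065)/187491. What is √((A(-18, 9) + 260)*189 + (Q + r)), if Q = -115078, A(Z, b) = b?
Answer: I*√250901932441637/62497 ≈ 253.45*I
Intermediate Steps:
r = -3832/62497 (r = ((-68553 + 34065)/187491)/3 = (-34488*1/187491)/3 = (⅓)*(-11496/62497) = -3832/62497 ≈ -0.061315)
√((A(-18, 9) + 260)*189 + (Q + r)) = √((9 + 260)*189 + (-115078 - 3832/62497)) = √(269*189 - 7192033598/62497) = √(50841 - 7192033598/62497) = √(-4014623621/62497) = I*√250901932441637/62497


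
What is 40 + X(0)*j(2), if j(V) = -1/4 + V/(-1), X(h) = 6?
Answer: 53/2 ≈ 26.500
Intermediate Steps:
j(V) = -¼ - V (j(V) = -1*¼ + V*(-1) = -¼ - V)
40 + X(0)*j(2) = 40 + 6*(-¼ - 1*2) = 40 + 6*(-¼ - 2) = 40 + 6*(-9/4) = 40 - 27/2 = 53/2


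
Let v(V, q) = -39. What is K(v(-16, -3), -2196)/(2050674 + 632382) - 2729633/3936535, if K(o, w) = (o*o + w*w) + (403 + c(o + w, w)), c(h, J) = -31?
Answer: 3889101010289/3520647950320 ≈ 1.1047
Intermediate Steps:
K(o, w) = 372 + o² + w² (K(o, w) = (o*o + w*w) + (403 - 31) = (o² + w²) + 372 = 372 + o² + w²)
K(v(-16, -3), -2196)/(2050674 + 632382) - 2729633/3936535 = (372 + (-39)² + (-2196)²)/(2050674 + 632382) - 2729633/3936535 = (372 + 1521 + 4822416)/2683056 - 2729633*1/3936535 = 4824309*(1/2683056) - 2729633/3936535 = 1608103/894352 - 2729633/3936535 = 3889101010289/3520647950320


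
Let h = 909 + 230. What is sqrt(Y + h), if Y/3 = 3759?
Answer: 8*sqrt(194) ≈ 111.43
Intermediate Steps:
Y = 11277 (Y = 3*3759 = 11277)
h = 1139
sqrt(Y + h) = sqrt(11277 + 1139) = sqrt(12416) = 8*sqrt(194)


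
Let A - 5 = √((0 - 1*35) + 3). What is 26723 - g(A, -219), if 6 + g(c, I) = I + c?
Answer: 26943 - 4*I*√2 ≈ 26943.0 - 5.6569*I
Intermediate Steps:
A = 5 + 4*I*√2 (A = 5 + √((0 - 1*35) + 3) = 5 + √((0 - 35) + 3) = 5 + √(-35 + 3) = 5 + √(-32) = 5 + 4*I*√2 ≈ 5.0 + 5.6569*I)
g(c, I) = -6 + I + c (g(c, I) = -6 + (I + c) = -6 + I + c)
26723 - g(A, -219) = 26723 - (-6 - 219 + (5 + 4*I*√2)) = 26723 - (-220 + 4*I*√2) = 26723 + (220 - 4*I*√2) = 26943 - 4*I*√2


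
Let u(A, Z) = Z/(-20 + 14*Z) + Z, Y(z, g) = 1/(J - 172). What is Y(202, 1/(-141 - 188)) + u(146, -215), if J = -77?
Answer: -10810703/50298 ≈ -214.93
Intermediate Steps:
Y(z, g) = -1/249 (Y(z, g) = 1/(-77 - 172) = 1/(-249) = -1/249)
u(A, Z) = Z + Z/(-20 + 14*Z) (u(A, Z) = Z/(-20 + 14*Z) + Z = Z + Z/(-20 + 14*Z))
Y(202, 1/(-141 - 188)) + u(146, -215) = -1/249 + (1/2)*(-215)*(-19 + 14*(-215))/(-10 + 7*(-215)) = -1/249 + (1/2)*(-215)*(-19 - 3010)/(-10 - 1505) = -1/249 + (1/2)*(-215)*(-3029)/(-1515) = -1/249 + (1/2)*(-215)*(-1/1515)*(-3029) = -1/249 - 130247/606 = -10810703/50298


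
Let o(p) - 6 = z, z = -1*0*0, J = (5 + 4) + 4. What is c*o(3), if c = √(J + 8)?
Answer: 6*√21 ≈ 27.495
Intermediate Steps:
J = 13 (J = 9 + 4 = 13)
z = 0 (z = 0*0 = 0)
o(p) = 6 (o(p) = 6 + 0 = 6)
c = √21 (c = √(13 + 8) = √21 ≈ 4.5826)
c*o(3) = √21*6 = 6*√21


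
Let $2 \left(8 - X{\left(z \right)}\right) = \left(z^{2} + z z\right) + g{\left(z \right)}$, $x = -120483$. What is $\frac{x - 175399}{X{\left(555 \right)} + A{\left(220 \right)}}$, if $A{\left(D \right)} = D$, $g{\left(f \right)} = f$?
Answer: $\frac{591764}{616149} \approx 0.96042$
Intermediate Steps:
$X{\left(z \right)} = 8 - z^{2} - \frac{z}{2}$ ($X{\left(z \right)} = 8 - \frac{\left(z^{2} + z z\right) + z}{2} = 8 - \frac{\left(z^{2} + z^{2}\right) + z}{2} = 8 - \frac{2 z^{2} + z}{2} = 8 - \frac{z + 2 z^{2}}{2} = 8 - \left(z^{2} + \frac{z}{2}\right) = 8 - z^{2} - \frac{z}{2}$)
$\frac{x - 175399}{X{\left(555 \right)} + A{\left(220 \right)}} = \frac{-120483 - 175399}{\left(8 - 555^{2} - \frac{555}{2}\right) + 220} = - \frac{295882}{\left(8 - 308025 - \frac{555}{2}\right) + 220} = - \frac{295882}{- \frac{616589}{2} + 220} = - \frac{295882}{- \frac{616149}{2}} = \left(-295882\right) \left(- \frac{2}{616149}\right) = \frac{591764}{616149}$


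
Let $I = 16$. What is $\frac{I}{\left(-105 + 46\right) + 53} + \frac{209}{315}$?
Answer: $- \frac{631}{315} \approx -2.0032$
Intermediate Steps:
$\frac{I}{\left(-105 + 46\right) + 53} + \frac{209}{315} = \frac{16}{\left(-105 + 46\right) + 53} + \frac{209}{315} = \frac{16}{-59 + 53} + 209 \cdot \frac{1}{315} = \frac{16}{-6} + \frac{209}{315} = 16 \left(- \frac{1}{6}\right) + \frac{209}{315} = - \frac{8}{3} + \frac{209}{315} = - \frac{631}{315}$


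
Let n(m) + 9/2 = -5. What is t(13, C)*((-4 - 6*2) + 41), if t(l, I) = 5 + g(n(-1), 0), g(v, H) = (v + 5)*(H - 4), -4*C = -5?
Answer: 575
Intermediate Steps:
C = 5/4 (C = -¼*(-5) = 5/4 ≈ 1.2500)
n(m) = -19/2 (n(m) = -9/2 - 5 = -19/2)
g(v, H) = (-4 + H)*(5 + v) (g(v, H) = (5 + v)*(-4 + H) = (-4 + H)*(5 + v))
t(l, I) = 23 (t(l, I) = 5 + (-20 - 4*(-19/2) + 5*0 + 0*(-19/2)) = 5 + (-20 + 38 + 0 + 0) = 5 + 18 = 23)
t(13, C)*((-4 - 6*2) + 41) = 23*((-4 - 6*2) + 41) = 23*((-4 - 12) + 41) = 23*(-16 + 41) = 23*25 = 575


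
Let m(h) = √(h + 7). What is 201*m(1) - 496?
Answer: -496 + 402*√2 ≈ 72.514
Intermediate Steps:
m(h) = √(7 + h)
201*m(1) - 496 = 201*√(7 + 1) - 496 = 201*√8 - 496 = 201*(2*√2) - 496 = 402*√2 - 496 = -496 + 402*√2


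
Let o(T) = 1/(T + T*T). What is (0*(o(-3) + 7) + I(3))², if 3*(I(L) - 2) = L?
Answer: 9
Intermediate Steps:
I(L) = 2 + L/3
o(T) = 1/(T + T²)
(0*(o(-3) + 7) + I(3))² = (0*(1/((-3)*(1 - 3)) + 7) + (2 + (⅓)*3))² = (0*(-⅓/(-2) + 7) + (2 + 1))² = (0*(-⅓*(-½) + 7) + 3)² = (0*(⅙ + 7) + 3)² = (0*(43/6) + 3)² = (0 + 3)² = 3² = 9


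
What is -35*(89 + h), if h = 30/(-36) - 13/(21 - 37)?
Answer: -149485/48 ≈ -3114.3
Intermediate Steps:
h = -1/48 (h = 30*(-1/36) - 13/(-16) = -⅚ - 13*(-1/16) = -⅚ + 13/16 = -1/48 ≈ -0.020833)
-35*(89 + h) = -35*(89 - 1/48) = -35*4271/48 = -149485/48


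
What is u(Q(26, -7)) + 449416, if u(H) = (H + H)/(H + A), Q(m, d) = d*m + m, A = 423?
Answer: 39997920/89 ≈ 4.4942e+5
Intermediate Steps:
Q(m, d) = m + d*m
u(H) = 2*H/(423 + H) (u(H) = (H + H)/(H + 423) = (2*H)/(423 + H) = 2*H/(423 + H))
u(Q(26, -7)) + 449416 = 2*(26*(1 - 7))/(423 + 26*(1 - 7)) + 449416 = 2*(26*(-6))/(423 + 26*(-6)) + 449416 = 2*(-156)/(423 - 156) + 449416 = 2*(-156)/267 + 449416 = 2*(-156)*(1/267) + 449416 = -104/89 + 449416 = 39997920/89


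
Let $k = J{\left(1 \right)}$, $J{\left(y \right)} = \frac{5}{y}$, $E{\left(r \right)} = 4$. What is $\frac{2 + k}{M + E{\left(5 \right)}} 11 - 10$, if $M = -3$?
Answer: $67$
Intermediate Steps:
$k = 5$ ($k = \frac{5}{1} = 5 \cdot 1 = 5$)
$\frac{2 + k}{M + E{\left(5 \right)}} 11 - 10 = \frac{2 + 5}{-3 + 4} \cdot 11 - 10 = \frac{7}{1} \cdot 11 - 10 = 7 \cdot 1 \cdot 11 - 10 = 7 \cdot 11 - 10 = 77 - 10 = 67$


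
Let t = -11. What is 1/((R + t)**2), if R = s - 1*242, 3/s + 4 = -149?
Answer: 2601/166513216 ≈ 1.5620e-5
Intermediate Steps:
s = -1/51 (s = 3/(-4 - 149) = 3/(-153) = 3*(-1/153) = -1/51 ≈ -0.019608)
R = -12343/51 (R = -1/51 - 1*242 = -1/51 - 242 = -12343/51 ≈ -242.02)
1/((R + t)**2) = 1/((-12343/51 - 11)**2) = 1/((-12904/51)**2) = 1/(166513216/2601) = 2601/166513216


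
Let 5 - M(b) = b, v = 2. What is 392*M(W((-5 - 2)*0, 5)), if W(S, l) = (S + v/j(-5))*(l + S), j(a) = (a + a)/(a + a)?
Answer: -1960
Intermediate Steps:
j(a) = 1 (j(a) = (2*a)/((2*a)) = (2*a)*(1/(2*a)) = 1)
W(S, l) = (2 + S)*(S + l) (W(S, l) = (S + 2/1)*(l + S) = (S + 2*1)*(S + l) = (S + 2)*(S + l) = (2 + S)*(S + l))
M(b) = 5 - b
392*M(W((-5 - 2)*0, 5)) = 392*(5 - (2*((-5 - 2)*0) + 2*5 + ((-5 - 2)*0)*((-5 - 2)*0 + 5))) = 392*(5 - (2*(-7*0) + 10 + (-7*0)*(-7*0 + 5))) = 392*(5 - (2*0 + 10 + 0*(0 + 5))) = 392*(5 - (0 + 10 + 0*5)) = 392*(5 - (0 + 10 + 0)) = 392*(5 - 1*10) = 392*(5 - 10) = 392*(-5) = -1960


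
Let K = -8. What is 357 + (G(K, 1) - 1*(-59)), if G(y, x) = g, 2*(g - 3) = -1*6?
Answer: 416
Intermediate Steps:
g = 0 (g = 3 + (-1*6)/2 = 3 + (1/2)*(-6) = 3 - 3 = 0)
G(y, x) = 0
357 + (G(K, 1) - 1*(-59)) = 357 + (0 - 1*(-59)) = 357 + (0 + 59) = 357 + 59 = 416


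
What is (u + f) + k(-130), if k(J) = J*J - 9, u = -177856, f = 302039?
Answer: 141074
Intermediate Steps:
k(J) = -9 + J**2 (k(J) = J**2 - 9 = -9 + J**2)
(u + f) + k(-130) = (-177856 + 302039) + (-9 + (-130)**2) = 124183 + (-9 + 16900) = 124183 + 16891 = 141074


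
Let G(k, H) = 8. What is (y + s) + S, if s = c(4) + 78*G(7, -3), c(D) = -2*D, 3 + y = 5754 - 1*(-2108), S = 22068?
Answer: 30543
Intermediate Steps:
y = 7859 (y = -3 + (5754 - 1*(-2108)) = -3 + (5754 + 2108) = -3 + 7862 = 7859)
s = 616 (s = -2*4 + 78*8 = -8 + 624 = 616)
(y + s) + S = (7859 + 616) + 22068 = 8475 + 22068 = 30543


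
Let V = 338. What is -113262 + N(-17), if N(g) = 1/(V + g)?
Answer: -36357101/321 ≈ -1.1326e+5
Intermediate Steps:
N(g) = 1/(338 + g)
-113262 + N(-17) = -113262 + 1/(338 - 17) = -113262 + 1/321 = -36357101/321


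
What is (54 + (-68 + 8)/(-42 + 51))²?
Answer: 20164/9 ≈ 2240.4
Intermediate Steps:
(54 + (-68 + 8)/(-42 + 51))² = (54 - 60/9)² = (54 - 60*⅑)² = (54 - 20/3)² = (142/3)² = 20164/9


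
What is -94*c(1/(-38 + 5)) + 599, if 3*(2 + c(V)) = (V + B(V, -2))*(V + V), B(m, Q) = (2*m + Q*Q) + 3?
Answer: 871331/1089 ≈ 800.12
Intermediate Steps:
B(m, Q) = 3 + Q² + 2*m (B(m, Q) = (2*m + Q²) + 3 = (Q² + 2*m) + 3 = 3 + Q² + 2*m)
c(V) = -2 + 2*V*(7 + 3*V)/3 (c(V) = -2 + ((V + (3 + (-2)² + 2*V))*(V + V))/3 = -2 + ((V + (3 + 4 + 2*V))*(2*V))/3 = -2 + ((V + (7 + 2*V))*(2*V))/3 = -2 + ((7 + 3*V)*(2*V))/3 = -2 + (2*V*(7 + 3*V))/3 = -2 + 2*V*(7 + 3*V)/3)
-94*c(1/(-38 + 5)) + 599 = -94*(-2 + 2*(1/(-38 + 5))² + 14/(3*(-38 + 5))) + 599 = -94*(-2 + 2*(1/(-33))² + (14/3)/(-33)) + 599 = -94*(-2 + 2*(-1/33)² + (14/3)*(-1/33)) + 599 = -94*(-2 + 2*(1/1089) - 14/99) + 599 = -94*(-2 + 2/1089 - 14/99) + 599 = -94*(-2330/1089) + 599 = 219020/1089 + 599 = 871331/1089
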